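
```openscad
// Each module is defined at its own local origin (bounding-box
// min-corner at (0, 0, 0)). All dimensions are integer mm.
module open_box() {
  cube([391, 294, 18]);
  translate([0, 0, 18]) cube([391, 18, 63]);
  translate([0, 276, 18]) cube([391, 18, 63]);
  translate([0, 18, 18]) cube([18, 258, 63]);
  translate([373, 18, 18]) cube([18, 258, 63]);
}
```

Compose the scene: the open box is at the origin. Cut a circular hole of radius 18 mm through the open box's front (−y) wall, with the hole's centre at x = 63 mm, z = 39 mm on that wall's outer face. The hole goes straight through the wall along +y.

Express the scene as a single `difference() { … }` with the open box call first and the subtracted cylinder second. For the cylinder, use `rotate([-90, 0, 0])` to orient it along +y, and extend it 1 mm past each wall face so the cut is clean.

difference() {
  open_box();
  translate([63, -1, 39]) rotate([-90, 0, 0]) cylinder(h = 20, r = 18);
}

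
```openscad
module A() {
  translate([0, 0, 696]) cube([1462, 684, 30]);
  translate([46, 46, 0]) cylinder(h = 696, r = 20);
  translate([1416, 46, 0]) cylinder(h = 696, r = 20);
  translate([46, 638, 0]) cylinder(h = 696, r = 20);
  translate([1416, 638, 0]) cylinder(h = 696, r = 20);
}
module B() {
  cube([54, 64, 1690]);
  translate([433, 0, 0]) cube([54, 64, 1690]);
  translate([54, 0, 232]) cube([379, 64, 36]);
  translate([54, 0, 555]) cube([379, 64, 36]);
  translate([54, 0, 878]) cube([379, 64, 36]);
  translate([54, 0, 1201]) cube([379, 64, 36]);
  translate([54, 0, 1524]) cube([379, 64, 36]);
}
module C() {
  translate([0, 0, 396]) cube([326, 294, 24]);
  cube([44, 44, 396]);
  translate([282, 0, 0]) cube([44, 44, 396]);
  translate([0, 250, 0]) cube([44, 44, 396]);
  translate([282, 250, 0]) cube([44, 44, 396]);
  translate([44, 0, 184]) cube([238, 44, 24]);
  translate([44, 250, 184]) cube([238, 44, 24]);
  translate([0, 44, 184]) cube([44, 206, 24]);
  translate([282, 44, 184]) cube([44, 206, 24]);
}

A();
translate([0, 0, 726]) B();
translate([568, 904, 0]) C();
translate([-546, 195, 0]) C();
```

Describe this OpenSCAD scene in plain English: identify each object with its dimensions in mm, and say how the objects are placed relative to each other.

A is a table: top 1462 mm (x) × 684 mm (y), 30 mm thick, upper face at z = 726 mm, on four round legs of 40 mm diameter, each leg's bounding box inset 26 mm from the nearest pair of top edges, running from z = 0 to the bottom of the top.

B is a wooden ladder with two side rails of 54×64 mm section and 1690 mm height, set 487 mm apart overall. Between them run 5 rectangular rungs (64 mm deep, 36 mm thick), front faces flush with the rails' −y face. The bottom of the first rung is 232 mm above the floor and each subsequent rung is 323 mm higher than the one below.

C is a four-legged stool. The seat is a 326×294×24 mm slab whose top surface is at z = 420 mm; four square legs, each 44×44 mm in cross-section, run from the floor (z = 0) to the underside of the seat, each flush with a corner of the seat. Four stretchers, 44 mm wide and 24 mm tall, connect adjacent legs with their undersides at z = 184 mm, each running between the inner faces of the legs it joins and aligned with the legs' outer faces on the other axis.

The ladder is on top of the table. Two stools sit around the table at the +y, −x sides.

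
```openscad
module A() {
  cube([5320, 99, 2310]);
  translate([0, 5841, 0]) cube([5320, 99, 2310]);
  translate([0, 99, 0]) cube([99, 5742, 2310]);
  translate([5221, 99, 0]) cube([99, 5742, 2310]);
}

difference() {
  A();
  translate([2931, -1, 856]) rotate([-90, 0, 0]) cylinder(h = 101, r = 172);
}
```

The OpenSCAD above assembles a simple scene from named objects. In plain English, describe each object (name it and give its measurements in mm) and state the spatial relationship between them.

A is the wall frame of a small rectangular building: four walls, each 2310 mm tall and 99 mm thick, enclosing a footprint 5320 mm (x) by 5940 mm (y) outside-to-outside, with no floor or roof. The front and back walls (the −y and +y sides) span the full width; the two side walls fit between them.

The house frame has a circular hole of radius 172 mm through its front wall, centred at (x = 2931, z = 856).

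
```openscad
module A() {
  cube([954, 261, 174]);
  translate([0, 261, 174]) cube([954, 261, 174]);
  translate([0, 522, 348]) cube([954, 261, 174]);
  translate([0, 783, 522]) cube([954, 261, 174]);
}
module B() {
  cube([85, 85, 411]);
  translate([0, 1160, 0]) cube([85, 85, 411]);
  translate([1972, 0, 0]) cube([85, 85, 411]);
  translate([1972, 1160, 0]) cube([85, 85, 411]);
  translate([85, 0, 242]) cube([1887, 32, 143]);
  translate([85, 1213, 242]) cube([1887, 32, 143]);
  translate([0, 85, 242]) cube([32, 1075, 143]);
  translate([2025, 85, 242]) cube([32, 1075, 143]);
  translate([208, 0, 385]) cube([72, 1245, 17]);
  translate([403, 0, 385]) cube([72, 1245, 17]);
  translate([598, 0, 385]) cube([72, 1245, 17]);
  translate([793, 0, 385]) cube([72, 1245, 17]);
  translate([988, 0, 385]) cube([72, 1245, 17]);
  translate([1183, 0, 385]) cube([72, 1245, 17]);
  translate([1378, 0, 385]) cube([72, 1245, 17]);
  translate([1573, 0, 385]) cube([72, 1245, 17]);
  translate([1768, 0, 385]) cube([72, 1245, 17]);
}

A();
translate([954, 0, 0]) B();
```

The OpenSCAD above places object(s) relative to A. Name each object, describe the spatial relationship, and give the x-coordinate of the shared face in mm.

The staircase's +x face and the bed frame's −x face are both at x = 954 mm.

A is a staircase. B is a bed frame. The bed frame is against the staircase's +x side, with their −y faces flush. The x-coordinate of the shared face is 954 mm.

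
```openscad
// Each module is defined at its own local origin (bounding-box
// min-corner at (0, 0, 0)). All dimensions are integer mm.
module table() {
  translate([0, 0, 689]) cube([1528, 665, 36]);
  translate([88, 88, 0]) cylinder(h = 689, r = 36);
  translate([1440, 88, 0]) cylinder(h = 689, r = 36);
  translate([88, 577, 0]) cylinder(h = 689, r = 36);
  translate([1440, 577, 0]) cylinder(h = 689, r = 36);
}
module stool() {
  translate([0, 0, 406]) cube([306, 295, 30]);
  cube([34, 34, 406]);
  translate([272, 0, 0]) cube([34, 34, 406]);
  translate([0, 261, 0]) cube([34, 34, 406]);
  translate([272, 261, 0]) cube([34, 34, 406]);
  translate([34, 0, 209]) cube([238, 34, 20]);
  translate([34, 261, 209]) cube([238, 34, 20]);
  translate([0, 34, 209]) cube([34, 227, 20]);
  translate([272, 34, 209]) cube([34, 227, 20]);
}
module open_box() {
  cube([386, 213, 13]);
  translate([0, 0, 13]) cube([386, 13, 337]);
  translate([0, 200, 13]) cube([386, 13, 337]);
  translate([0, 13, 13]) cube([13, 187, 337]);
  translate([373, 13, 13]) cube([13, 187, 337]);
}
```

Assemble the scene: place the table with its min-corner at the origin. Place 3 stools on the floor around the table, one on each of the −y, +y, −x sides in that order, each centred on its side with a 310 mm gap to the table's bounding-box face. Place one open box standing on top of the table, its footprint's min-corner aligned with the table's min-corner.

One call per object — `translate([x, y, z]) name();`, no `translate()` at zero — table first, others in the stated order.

table();
translate([611, -605, 0]) stool();
translate([611, 975, 0]) stool();
translate([-616, 185, 0]) stool();
translate([0, 0, 725]) open_box();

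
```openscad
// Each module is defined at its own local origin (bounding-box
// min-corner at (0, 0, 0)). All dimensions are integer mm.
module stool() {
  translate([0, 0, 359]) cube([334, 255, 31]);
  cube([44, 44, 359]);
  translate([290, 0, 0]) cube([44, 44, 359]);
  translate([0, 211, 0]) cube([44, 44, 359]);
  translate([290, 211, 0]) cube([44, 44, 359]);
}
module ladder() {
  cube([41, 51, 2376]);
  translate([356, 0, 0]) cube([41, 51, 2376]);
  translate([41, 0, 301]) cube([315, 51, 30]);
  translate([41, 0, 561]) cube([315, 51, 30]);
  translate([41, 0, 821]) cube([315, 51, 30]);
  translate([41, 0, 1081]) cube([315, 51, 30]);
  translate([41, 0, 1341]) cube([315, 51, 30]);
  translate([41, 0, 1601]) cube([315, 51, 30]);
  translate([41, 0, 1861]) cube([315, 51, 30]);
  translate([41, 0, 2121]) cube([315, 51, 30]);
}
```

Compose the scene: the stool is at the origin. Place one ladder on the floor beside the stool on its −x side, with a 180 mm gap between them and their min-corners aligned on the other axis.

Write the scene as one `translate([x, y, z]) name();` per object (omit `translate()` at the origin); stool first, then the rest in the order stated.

stool();
translate([-577, 0, 0]) ladder();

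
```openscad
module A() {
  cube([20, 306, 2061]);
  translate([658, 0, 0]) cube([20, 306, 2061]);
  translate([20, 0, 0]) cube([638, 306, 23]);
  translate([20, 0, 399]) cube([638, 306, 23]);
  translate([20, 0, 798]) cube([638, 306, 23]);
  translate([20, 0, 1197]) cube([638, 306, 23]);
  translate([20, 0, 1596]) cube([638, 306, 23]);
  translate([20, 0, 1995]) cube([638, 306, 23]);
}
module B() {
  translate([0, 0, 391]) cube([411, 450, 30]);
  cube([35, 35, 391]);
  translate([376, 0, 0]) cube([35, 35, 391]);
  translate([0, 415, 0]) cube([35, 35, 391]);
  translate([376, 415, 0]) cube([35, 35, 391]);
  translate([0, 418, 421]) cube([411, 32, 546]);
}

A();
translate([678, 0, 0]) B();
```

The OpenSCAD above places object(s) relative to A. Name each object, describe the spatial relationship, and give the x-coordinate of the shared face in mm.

The bookshelf's +x face and the chair's −x face are both at x = 678 mm.

A is a bookshelf. B is a chair. The chair is against the bookshelf's +x side, with their −y faces flush. The x-coordinate of the shared face is 678 mm.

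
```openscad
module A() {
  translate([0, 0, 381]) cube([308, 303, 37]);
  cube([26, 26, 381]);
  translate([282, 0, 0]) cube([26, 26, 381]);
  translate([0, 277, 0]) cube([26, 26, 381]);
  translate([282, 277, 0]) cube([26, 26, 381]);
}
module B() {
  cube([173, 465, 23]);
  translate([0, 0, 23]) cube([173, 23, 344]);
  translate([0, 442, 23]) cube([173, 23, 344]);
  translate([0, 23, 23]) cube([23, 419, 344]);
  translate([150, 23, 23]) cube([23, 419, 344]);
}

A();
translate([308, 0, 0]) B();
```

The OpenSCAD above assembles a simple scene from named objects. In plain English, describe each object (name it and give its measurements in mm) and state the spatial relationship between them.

A is a four-legged stool. The seat is a 308×303×37 mm slab whose top surface is at z = 418 mm; four square legs, each 26×26 mm in cross-section, run from the floor (z = 0) to the underside of the seat, each flush with a corner of the seat.

B is an open storage box with external size 173×465×367 mm and wall thickness 23 mm (the base is also 23 mm thick). The base covers the whole footprint; the four walls stand on the base, with the y-facing walls full-width and the x-facing walls fitting between their inner faces.

The open box is against the stool's +x side, with their −y faces flush.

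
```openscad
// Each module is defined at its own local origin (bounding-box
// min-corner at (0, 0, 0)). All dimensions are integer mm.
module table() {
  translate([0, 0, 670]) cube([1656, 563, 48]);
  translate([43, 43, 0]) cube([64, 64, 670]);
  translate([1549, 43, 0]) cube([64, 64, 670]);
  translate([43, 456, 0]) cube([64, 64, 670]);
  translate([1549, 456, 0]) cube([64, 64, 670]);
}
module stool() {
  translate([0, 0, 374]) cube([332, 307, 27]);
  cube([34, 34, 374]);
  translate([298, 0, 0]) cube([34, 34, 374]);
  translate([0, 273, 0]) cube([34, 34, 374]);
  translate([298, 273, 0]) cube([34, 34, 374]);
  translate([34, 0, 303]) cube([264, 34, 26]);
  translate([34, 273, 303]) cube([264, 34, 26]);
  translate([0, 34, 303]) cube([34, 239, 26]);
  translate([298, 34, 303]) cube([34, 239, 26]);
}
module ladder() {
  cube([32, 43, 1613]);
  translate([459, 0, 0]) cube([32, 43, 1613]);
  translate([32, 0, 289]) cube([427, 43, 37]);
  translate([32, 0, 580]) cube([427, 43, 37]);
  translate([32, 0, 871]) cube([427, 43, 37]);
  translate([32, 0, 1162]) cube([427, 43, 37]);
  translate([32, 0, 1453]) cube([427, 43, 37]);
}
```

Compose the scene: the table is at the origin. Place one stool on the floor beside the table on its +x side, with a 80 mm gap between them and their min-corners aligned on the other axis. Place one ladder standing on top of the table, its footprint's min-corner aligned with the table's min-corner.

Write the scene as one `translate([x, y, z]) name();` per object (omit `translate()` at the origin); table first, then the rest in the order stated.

table();
translate([1736, 0, 0]) stool();
translate([0, 0, 718]) ladder();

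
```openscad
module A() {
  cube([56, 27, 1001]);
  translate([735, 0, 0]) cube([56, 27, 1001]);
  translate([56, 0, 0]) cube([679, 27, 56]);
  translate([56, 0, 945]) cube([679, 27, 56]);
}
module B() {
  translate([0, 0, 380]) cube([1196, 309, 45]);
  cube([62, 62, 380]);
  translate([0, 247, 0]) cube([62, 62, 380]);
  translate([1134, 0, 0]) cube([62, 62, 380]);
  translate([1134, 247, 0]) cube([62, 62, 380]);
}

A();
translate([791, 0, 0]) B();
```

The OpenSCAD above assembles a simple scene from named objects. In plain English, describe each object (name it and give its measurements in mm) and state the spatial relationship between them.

A is a rectangular picture frame lying in the x–z plane (depth along y). The opening is 679 mm wide (x) by 889 mm tall (z), surrounded by a border 56 mm wide on all four sides. The frame is 27 mm deep and is made of two full-height vertical stiles with two horizontal rails fitted between them.

B is a long wooden bench with a 1196 mm (x) × 309 mm (y) seat, 45 mm thick, its top surface 425 mm above the floor. Four 62 mm square legs at the seat corners, flush with the edges, run from z = 0 to the seat underside.

The bench is against the picture frame's +x side, with their −y faces flush.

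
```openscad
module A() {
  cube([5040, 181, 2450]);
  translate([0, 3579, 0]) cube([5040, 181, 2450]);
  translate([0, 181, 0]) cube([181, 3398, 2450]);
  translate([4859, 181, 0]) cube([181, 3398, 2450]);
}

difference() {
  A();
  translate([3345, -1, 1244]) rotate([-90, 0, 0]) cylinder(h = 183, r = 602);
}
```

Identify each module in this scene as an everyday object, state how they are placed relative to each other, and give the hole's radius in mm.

A is a house frame. The house frame has a circular hole through its front wall. The hole's radius is 602 mm.

The subtracted cylinder has r = 602 mm.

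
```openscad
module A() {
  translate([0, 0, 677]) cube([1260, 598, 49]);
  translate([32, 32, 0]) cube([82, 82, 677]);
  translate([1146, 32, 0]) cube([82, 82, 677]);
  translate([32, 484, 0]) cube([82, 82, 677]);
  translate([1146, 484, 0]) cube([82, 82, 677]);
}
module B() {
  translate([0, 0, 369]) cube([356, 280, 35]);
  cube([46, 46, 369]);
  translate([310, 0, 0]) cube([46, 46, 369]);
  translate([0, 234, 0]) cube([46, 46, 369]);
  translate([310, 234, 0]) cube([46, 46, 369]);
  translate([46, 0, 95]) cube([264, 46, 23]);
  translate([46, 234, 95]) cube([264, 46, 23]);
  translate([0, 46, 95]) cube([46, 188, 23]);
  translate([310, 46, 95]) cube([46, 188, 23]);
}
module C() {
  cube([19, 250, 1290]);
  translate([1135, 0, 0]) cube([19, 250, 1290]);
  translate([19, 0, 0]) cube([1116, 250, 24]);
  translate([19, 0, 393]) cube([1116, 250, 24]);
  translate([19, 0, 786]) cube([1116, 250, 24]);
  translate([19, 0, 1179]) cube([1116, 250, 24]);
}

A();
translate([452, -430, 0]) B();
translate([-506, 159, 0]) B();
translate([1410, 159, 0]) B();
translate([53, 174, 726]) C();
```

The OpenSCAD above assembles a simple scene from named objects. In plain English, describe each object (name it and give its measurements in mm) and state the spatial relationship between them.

A is a table: top 1260 mm (x) × 598 mm (y), 49 mm thick, upper face at z = 726 mm, on four 82×82 mm square legs, each inset 32 mm from the nearest pair of top edges, running from z = 0 to the bottom of the top.

B is a four-legged stool. The seat is a 356×280×35 mm slab whose top surface is at z = 404 mm; four square legs, each 46×46 mm in cross-section, run from the floor (z = 0) to the underside of the seat, each flush with a corner of the seat. Four stretchers, 46 mm wide and 23 mm tall, connect adjacent legs with their undersides at z = 95 mm, each running between the inner faces of the legs it joins and aligned with the legs' outer faces on the other axis.

C is an open bookshelf. Two side panels, each 19 mm thick, 250 mm deep and 1290 mm tall, stand 1154 mm apart (outside-to-outside). Between them sit 4 shelves, each 24 mm thick and 250 mm deep, spanning the full gap between the sides. The bottom shelf rests on the floor (its underside at z = 0) and the clear gap between one shelf's top and the next shelf's underside is 369 mm.

Three stools sit around the table at the −y, −x, +x sides. The bookshelf is on top of the table, centred.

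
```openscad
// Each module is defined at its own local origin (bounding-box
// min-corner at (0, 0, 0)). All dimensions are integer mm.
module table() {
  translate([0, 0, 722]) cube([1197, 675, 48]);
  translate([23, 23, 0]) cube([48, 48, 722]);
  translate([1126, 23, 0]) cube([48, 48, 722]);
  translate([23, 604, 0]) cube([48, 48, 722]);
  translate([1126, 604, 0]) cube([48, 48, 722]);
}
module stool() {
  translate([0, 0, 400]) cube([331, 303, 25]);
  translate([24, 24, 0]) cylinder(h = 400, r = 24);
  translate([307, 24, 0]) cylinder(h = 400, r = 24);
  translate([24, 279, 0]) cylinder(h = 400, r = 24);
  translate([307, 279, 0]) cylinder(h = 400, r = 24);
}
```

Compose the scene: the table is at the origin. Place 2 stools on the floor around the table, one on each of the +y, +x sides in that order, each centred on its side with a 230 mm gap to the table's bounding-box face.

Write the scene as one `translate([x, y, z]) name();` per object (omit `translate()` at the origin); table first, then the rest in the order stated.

table();
translate([433, 905, 0]) stool();
translate([1427, 186, 0]) stool();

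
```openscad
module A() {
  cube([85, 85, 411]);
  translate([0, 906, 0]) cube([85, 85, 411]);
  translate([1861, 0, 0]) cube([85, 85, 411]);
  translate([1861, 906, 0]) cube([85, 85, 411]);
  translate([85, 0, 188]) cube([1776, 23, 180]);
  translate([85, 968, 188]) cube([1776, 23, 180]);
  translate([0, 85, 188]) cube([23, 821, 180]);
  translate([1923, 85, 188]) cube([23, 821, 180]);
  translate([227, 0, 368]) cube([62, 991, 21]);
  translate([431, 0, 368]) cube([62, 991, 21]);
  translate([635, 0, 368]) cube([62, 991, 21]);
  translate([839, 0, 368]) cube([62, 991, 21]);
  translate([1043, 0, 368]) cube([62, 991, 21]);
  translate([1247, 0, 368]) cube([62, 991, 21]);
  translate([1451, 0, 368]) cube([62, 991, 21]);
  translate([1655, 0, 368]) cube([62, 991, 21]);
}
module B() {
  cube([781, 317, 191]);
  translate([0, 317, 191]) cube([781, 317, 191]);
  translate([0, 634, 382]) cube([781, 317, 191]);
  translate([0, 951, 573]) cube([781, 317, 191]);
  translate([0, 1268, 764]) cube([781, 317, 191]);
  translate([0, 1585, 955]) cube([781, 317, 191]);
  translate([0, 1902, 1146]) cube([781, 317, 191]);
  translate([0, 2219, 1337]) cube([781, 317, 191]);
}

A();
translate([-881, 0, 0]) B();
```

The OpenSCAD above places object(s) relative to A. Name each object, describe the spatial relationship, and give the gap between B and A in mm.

The staircase's nearest face is 100 mm from the bed frame's −x face.

A is a bed frame. B is a staircase. The staircase is on the floor beside the bed frame on its −x side. The gap between the staircase and the bed frame is 100 mm.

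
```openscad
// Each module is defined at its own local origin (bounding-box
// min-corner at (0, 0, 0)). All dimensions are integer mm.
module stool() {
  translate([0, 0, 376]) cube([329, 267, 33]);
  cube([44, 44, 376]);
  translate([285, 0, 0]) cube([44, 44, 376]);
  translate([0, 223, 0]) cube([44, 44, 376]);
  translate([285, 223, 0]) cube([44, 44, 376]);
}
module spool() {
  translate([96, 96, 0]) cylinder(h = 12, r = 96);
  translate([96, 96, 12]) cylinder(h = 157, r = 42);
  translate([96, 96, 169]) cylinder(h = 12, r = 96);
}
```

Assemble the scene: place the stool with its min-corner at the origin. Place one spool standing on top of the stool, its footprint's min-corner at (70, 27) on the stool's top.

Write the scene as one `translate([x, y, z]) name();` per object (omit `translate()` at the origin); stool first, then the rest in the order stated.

stool();
translate([70, 27, 409]) spool();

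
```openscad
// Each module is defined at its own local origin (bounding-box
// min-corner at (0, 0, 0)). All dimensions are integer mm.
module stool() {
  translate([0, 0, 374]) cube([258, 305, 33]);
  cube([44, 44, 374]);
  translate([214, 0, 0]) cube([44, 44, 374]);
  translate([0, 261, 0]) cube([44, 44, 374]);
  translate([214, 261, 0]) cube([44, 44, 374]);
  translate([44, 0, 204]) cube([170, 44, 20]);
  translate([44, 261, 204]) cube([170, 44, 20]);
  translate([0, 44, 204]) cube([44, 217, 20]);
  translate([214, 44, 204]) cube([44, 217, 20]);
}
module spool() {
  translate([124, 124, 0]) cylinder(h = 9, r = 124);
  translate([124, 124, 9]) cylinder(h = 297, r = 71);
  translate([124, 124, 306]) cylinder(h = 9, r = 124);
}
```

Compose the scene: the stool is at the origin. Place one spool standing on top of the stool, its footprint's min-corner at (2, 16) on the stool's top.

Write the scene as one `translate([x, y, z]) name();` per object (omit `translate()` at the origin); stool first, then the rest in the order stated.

stool();
translate([2, 16, 407]) spool();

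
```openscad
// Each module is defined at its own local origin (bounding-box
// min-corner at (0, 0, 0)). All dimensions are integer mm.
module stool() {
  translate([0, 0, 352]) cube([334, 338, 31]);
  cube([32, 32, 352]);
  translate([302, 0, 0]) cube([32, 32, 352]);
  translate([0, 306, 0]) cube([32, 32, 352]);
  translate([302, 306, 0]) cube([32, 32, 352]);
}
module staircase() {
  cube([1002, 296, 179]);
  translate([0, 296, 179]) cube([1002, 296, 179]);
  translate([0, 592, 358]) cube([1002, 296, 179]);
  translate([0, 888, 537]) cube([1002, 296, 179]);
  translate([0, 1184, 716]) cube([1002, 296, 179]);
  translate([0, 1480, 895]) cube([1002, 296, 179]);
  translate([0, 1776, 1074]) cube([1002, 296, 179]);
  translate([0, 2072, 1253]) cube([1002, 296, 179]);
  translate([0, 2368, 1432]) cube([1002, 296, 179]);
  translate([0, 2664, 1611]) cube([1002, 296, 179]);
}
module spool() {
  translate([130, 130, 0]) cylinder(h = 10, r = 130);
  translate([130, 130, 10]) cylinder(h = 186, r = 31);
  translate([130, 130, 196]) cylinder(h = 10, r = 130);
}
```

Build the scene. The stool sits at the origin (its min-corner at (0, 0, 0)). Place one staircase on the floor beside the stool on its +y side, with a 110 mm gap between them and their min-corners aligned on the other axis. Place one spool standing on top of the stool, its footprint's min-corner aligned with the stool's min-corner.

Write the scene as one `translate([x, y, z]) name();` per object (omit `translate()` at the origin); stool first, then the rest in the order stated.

stool();
translate([0, 448, 0]) staircase();
translate([0, 0, 383]) spool();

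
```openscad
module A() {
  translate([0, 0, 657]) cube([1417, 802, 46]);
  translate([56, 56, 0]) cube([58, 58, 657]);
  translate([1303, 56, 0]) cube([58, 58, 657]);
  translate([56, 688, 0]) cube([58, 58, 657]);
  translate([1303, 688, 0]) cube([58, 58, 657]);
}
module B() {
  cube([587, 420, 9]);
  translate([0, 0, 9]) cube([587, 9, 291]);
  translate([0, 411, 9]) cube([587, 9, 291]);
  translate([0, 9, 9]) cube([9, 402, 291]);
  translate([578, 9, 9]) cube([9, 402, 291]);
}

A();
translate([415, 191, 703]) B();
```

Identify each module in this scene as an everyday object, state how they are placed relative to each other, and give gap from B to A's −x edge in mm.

A is a table. B is an open box. The open box is on top of the table, centred. The gap from the open box to the table's −x edge is 415 mm.

The open box's min-x is at 415; the table's min-x is 0; gap = 415 mm.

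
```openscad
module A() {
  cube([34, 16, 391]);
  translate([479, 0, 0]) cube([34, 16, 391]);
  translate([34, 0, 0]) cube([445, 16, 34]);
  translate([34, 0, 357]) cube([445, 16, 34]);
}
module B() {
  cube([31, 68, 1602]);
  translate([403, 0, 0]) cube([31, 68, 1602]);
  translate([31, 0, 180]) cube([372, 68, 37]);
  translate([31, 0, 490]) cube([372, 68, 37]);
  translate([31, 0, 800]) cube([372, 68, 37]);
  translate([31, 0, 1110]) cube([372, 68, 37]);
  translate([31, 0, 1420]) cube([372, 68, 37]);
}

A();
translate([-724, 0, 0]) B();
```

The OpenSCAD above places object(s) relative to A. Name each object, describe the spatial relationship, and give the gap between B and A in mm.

A is a picture frame. B is a ladder. The ladder is on the floor beside the picture frame on its −x side. The gap between the ladder and the picture frame is 290 mm.

The ladder's nearest face is 290 mm from the picture frame's −x face.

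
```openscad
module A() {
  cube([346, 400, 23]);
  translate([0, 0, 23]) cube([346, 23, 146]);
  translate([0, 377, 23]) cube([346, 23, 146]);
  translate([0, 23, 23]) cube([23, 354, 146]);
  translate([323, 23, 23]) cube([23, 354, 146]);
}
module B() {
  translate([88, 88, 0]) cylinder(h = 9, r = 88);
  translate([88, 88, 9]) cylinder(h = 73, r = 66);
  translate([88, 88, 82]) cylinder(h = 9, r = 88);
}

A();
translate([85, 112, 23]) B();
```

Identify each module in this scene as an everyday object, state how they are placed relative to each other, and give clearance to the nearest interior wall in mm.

Clearances: x = 62, y = 89; minimum 62 mm.

A is an open box. B is a spool. The spool sits inside the open box, centred. The clearance to the nearest interior wall is 62 mm.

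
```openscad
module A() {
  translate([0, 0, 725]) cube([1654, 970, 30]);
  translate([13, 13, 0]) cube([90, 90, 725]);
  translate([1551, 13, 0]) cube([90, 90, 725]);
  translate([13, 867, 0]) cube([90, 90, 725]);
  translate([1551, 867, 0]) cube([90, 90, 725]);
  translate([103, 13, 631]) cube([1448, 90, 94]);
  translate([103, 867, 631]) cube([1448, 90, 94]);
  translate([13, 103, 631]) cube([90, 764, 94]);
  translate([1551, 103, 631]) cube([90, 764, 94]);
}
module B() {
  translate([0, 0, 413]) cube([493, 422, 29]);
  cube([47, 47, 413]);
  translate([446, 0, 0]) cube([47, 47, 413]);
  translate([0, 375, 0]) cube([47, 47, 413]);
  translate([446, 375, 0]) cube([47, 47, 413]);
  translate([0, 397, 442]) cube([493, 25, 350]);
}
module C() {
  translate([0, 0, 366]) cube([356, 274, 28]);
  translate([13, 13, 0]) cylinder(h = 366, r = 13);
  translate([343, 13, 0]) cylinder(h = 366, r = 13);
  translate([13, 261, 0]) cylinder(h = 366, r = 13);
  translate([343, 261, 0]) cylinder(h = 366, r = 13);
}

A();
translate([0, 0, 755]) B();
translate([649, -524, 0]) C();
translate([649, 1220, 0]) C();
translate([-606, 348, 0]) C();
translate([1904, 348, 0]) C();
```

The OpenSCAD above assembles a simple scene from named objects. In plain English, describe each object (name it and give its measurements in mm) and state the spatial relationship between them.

A is a table with a 1654×970 mm rectangular top, 30 mm thick, top surface at z = 755 mm, supported by four 90×90 mm square legs, each inset 13 mm from the nearest pair of top edges, running from the floor. Four apron rails, 90 mm thick and 94 mm tall, run between adjacent legs with their top edges flush with the underside of the top and their outer faces flush with the legs' outer faces.

B is a chair. The seat is a 493×422×29 mm slab with its top at z = 442 mm, on four 47×47 mm corner legs (flush with the seat edges, standing on z = 0). A flat backrest 25 mm thick, 350 mm tall, spans the full seat width and rises from the seat top along its +y edge, rear face flush with the rear of the seat.

C is a simple wooden stool: a rectangular seat 356 mm (x) by 274 mm (y), 28 mm thick, top face at z = 394 mm, on four round legs, each 26 mm in diameter. The legs rest on z = 0, each leg's axis is inset half a diameter from the nearest pair of seat edges (so the leg's bounding box is flush with the corner).

The chair is on top of the table. Four stools sit around the table at the −y, +y, −x, +x sides.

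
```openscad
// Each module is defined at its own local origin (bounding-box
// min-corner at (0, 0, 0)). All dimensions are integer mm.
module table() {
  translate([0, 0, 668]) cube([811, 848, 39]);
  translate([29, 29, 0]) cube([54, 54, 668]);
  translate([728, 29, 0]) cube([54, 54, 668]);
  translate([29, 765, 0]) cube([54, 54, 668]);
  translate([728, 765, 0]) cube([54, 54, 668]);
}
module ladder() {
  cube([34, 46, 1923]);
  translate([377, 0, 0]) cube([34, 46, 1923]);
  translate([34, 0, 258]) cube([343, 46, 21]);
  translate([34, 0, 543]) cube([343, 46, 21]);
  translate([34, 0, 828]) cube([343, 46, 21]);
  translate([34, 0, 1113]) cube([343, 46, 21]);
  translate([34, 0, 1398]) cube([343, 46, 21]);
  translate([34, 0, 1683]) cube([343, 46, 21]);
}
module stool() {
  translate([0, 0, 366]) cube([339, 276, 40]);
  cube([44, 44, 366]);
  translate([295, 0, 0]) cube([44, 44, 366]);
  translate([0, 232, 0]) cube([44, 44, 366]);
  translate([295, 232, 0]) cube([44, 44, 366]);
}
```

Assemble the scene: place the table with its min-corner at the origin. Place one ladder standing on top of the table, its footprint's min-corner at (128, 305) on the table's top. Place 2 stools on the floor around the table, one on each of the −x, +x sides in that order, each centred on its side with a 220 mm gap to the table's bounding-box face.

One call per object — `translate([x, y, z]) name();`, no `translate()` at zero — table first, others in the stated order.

table();
translate([128, 305, 707]) ladder();
translate([-559, 286, 0]) stool();
translate([1031, 286, 0]) stool();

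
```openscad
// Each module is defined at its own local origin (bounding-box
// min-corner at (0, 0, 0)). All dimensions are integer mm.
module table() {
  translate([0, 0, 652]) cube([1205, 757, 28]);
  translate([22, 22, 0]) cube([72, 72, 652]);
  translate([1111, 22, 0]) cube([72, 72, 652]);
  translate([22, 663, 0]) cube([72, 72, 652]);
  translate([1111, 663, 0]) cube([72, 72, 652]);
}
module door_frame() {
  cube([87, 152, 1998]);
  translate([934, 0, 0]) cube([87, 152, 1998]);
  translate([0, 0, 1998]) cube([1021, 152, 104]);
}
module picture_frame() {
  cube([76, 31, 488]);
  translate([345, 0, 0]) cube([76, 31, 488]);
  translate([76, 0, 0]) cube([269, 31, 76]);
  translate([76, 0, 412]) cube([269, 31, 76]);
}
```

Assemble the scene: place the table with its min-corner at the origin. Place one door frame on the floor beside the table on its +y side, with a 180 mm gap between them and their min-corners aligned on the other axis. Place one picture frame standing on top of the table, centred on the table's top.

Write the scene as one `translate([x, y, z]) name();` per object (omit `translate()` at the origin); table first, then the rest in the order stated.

table();
translate([0, 937, 0]) door_frame();
translate([392, 363, 680]) picture_frame();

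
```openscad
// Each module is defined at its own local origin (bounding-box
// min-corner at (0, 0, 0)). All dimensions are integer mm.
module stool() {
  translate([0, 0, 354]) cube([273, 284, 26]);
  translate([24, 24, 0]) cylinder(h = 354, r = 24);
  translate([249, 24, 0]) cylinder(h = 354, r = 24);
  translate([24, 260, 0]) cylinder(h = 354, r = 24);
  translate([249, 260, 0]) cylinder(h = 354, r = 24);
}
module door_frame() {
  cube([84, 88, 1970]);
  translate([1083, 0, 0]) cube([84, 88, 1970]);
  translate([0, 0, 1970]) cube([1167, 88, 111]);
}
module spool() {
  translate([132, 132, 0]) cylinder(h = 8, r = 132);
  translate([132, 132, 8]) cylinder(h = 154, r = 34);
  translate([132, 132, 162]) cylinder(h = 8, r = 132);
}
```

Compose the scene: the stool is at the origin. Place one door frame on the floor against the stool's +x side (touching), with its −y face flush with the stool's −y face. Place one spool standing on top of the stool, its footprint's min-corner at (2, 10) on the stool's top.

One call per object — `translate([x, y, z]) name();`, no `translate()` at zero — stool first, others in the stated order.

stool();
translate([273, 0, 0]) door_frame();
translate([2, 10, 380]) spool();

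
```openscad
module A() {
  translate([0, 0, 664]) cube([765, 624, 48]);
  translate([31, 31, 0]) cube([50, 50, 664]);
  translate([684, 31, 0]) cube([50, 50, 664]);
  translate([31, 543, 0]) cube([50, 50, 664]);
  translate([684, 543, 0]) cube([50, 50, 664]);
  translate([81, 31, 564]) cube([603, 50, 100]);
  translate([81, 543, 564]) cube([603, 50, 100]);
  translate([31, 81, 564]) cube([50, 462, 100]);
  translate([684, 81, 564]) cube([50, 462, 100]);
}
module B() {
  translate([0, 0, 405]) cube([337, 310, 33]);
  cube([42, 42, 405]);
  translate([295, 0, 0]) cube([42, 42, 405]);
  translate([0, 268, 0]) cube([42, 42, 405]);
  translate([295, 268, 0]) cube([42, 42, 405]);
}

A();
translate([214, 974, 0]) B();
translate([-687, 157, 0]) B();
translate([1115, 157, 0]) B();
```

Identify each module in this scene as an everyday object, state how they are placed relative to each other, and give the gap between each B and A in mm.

Each stool's nearest face is 350 mm from the table's bounding box.

A is a table. B is a stool. Three stools sit around the table at the +y, −x, +x sides. The gap between each stool and the table is 350 mm.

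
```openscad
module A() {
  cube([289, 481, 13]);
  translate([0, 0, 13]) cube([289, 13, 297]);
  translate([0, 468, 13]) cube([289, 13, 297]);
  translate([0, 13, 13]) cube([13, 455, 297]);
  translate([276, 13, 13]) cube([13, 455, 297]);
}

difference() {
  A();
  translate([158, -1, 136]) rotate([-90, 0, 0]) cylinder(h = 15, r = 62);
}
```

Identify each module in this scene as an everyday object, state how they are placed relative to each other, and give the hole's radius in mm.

The subtracted cylinder has r = 62 mm.

A is an open box. The open box has a circular hole through its front wall. The hole's radius is 62 mm.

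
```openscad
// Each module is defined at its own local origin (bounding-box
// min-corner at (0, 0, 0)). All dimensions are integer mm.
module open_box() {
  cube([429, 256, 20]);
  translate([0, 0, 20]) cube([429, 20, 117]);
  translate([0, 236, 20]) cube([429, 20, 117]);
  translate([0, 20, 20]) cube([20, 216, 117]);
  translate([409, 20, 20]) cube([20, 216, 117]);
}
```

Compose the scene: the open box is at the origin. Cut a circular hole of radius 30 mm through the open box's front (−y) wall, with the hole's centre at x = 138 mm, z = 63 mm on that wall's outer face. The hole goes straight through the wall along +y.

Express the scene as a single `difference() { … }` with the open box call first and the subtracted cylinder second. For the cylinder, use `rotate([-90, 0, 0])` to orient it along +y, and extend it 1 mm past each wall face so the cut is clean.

difference() {
  open_box();
  translate([138, -1, 63]) rotate([-90, 0, 0]) cylinder(h = 22, r = 30);
}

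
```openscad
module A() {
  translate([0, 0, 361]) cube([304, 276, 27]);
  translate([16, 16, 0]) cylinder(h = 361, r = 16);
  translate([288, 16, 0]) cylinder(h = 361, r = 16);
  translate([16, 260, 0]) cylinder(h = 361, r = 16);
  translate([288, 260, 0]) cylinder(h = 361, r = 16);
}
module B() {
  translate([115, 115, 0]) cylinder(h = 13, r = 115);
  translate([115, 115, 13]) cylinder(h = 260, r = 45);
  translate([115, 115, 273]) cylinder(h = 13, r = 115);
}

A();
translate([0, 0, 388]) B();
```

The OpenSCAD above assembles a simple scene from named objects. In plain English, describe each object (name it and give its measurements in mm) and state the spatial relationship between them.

A is a four-legged stool. The seat is 304×276 mm, 27 mm thick, top at z = 388 mm. It stands on four round legs, each 32 mm in diameter, from z = 0 to the seat underside, each leg's axis is inset half a diameter from the nearest pair of seat edges (so the leg's bounding box is flush with the corner).

B is a spool: two coaxial disc flanges of radius 115 mm and thickness 13 mm, joined by a core cylinder of radius 45 mm and height 260 mm. The lower flange rests on z = 0 and the three cylinders share a vertical axis.

The spool is on top of the stool.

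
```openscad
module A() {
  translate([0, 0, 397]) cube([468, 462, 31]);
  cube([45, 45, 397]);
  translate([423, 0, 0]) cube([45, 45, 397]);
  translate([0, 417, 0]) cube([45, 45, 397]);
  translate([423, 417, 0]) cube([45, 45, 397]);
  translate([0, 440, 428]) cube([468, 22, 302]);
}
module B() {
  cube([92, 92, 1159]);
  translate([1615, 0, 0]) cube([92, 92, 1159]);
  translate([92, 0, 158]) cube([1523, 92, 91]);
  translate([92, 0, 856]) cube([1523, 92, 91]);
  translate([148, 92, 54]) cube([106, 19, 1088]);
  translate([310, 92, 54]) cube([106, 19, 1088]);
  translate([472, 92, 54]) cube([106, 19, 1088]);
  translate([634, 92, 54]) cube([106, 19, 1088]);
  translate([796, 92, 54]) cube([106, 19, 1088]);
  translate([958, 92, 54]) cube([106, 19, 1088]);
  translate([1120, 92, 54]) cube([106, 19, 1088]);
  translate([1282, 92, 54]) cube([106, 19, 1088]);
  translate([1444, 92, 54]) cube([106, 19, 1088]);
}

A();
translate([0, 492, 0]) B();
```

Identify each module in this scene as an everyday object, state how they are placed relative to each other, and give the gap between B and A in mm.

A is a chair. B is a fence section. The fence section is on the floor beside the chair on its +y side. The gap between the fence section and the chair is 30 mm.

The fence section's nearest face is 30 mm from the chair's +y face.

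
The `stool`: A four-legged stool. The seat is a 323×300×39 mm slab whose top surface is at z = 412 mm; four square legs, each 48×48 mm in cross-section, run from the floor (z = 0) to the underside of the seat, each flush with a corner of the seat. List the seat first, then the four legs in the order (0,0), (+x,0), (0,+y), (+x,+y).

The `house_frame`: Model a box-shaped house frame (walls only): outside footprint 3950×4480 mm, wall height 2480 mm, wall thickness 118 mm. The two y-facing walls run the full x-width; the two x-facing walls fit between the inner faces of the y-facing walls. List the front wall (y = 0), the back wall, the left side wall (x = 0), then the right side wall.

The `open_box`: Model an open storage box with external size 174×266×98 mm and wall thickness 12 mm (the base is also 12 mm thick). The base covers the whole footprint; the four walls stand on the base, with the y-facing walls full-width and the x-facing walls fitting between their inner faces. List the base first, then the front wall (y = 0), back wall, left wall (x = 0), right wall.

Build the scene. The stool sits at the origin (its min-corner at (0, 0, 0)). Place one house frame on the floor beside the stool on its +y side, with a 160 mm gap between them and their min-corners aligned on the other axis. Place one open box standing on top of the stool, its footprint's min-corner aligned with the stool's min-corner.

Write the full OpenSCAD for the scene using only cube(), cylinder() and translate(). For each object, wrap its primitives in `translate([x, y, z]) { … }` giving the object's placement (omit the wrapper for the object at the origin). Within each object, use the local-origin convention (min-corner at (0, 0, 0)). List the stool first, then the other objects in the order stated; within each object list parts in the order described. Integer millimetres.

translate([0, 0, 373]) cube([323, 300, 39]);
cube([48, 48, 373]);
translate([275, 0, 0]) cube([48, 48, 373]);
translate([0, 252, 0]) cube([48, 48, 373]);
translate([275, 252, 0]) cube([48, 48, 373]);
translate([0, 460, 0]) {
  cube([3950, 118, 2480]);
  translate([0, 4362, 0]) cube([3950, 118, 2480]);
  translate([0, 118, 0]) cube([118, 4244, 2480]);
  translate([3832, 118, 0]) cube([118, 4244, 2480]);
}
translate([0, 0, 412]) {
  cube([174, 266, 12]);
  translate([0, 0, 12]) cube([174, 12, 86]);
  translate([0, 254, 12]) cube([174, 12, 86]);
  translate([0, 12, 12]) cube([12, 242, 86]);
  translate([162, 12, 12]) cube([12, 242, 86]);
}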